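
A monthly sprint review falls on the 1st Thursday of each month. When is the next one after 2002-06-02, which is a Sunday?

2002-06-06

June 2002 starts on a Saturday, so its 1st Thursday is 2002-06-06 (5 days in).
2002-06-06 is after 2002-06-02, so that is the next one.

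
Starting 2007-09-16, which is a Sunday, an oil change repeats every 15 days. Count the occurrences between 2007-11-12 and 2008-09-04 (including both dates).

Occurrences land 15·i days after 2007-09-16 for i = 0, 1, 2, …
2007-11-12 is 57 days after the start; 57 ÷ 15 = 3 remainder 12; since the remainder is 12, round up to i = 4. First occurrence in the window: #5 on 2007-11-15 (4×15 = 60 days in).
2008-09-04 is 354 days after the start; 354 ÷ 15 = 23 remainder 9. Last occurrence in the window: #24 on 2008-08-26.
Occurrences #5 through #24: 20 in total.

20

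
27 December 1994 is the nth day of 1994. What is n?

361

Days in months before December: 31 + 28 + 31 + 30 + 31 + 30 + 31 + 31 + 30 + 31 + 30 = 334.
Plus 27 days into December → day 361.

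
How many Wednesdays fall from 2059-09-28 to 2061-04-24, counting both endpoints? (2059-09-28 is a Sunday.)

2059-09-28 is a Sunday; the first Wednesday on or after it is 2059-10-01 (3 days later).
From 2059-10-01 to 2061-04-24: 91 + 366 + 114 = 571 days (rest of 2059, 2060, to 2061-04-24 in 2061).
571 ÷ 7 = 81 full weeks with remainder 4, so 81 more Wednesdays after the first → 82.

82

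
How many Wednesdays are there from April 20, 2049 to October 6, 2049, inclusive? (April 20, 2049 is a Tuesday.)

April 20, 2049 is a Tuesday; the first Wednesday on or after it is April 21, 2049 (1 day later).
From April 21, 2049 to October 6, 2049: 9 + 31 + 30 + 31 + 31 + 30 + 6 = 168 days (rest of April, May, June, July, August, September, October).
168 ÷ 7 = 24 full weeks with remainder 0, so 24 more Wednesdays after the first → 25.

25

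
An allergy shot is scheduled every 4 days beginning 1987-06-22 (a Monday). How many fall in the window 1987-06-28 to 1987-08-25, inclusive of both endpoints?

Occurrences land 4·i days after 1987-06-22 for i = 0, 1, 2, …
1987-06-28 is 6 days after the start; 6 ÷ 4 = 1 remainder 2; since the remainder is 2, round up to i = 2. First occurrence in the window: #3 on 1987-06-30 (2×4 = 8 days in).
1987-08-25 is 64 days after the start; 64 ÷ 4 = 16 remainder 0. Last occurrence in the window: #17 on 1987-08-25.
Occurrences #3 through #17: 15 in total.

15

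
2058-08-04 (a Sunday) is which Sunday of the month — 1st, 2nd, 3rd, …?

1st

Day 4 falls in week ⌈4/7⌉ of the month.
Days 1–7 hold the 1st Sunday, 8–14 the 2nd, 15–21 the 3rd, 22–28 the 4th, 29–31 the 5th.
4 is in the range for the 1st.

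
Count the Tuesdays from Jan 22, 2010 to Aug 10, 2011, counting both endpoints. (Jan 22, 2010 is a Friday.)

81

Jan 22, 2010 is a Friday; the first Tuesday on or after it is Jan 26, 2010 (4 days later).
From Jan 26, 2010 to Aug 10, 2011: 339 + 222 = 561 days (rest of 2010, to Aug 10, 2011 in 2011).
561 ÷ 7 = 80 full weeks with remainder 1, so 80 more Tuesdays after the first → 81.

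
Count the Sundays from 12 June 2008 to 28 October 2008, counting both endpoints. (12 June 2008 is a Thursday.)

20

12 June 2008 is a Thursday; the first Sunday on or after it is 15 June 2008 (3 days later).
From 15 June 2008 to 28 October 2008: 15 + 31 + 31 + 30 + 28 = 135 days (rest of June, July, August, September, October).
135 ÷ 7 = 19 full weeks with remainder 2, so 19 more Sundays after the first → 20.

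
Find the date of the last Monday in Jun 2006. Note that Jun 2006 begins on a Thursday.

Jun 2006 begins on a Thursday, so the first Monday is Jun 5 (4 days later).
Jun 2006 has 30 days. Adding weeks: 5, 12, 19, 26 — the last one ≤ 30 is the 26th.

Jun 26, 2006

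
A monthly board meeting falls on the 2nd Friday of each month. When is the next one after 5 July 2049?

9 July 2049

July 2049 starts on a Thursday; its first Friday is the 2nd, so the 2nd Friday is the 9th — 9 July 2049.
9 July 2049 is after 5 July 2049, so that is the next one.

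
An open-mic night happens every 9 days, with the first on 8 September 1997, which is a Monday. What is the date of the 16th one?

21 January 1998

The 16th occurrence is 15 intervals after the first: 15 × 9 = 135 days after 8 September 1997.
September has 30 days — 22 days to the end of September leaves 113.
October has 31 days (82 left).
November has 30 days (52 left).
December has 31 days (21 left).
21 days into January → 21 January 1998.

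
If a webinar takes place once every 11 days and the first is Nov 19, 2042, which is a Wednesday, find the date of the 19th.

Jun 5, 2043

The 19th occurrence is 18 intervals after the first: 18 × 11 = 198 days after Nov 19, 2042.
Nov has 30 days — 11 days to the end of Nov leaves 187.
Dec has 31 days (156 left).
Jan has 31 days (125 left).
Feb has 28 days (97 left).
Mar has 31 days (66 left).
Apr has 30 days (36 left).
May has 31 days (5 left).
5 days into Jun → Jun 5, 2043.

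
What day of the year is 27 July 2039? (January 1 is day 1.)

Days in months before July: 31 + 28 + 31 + 30 + 31 + 30 = 181.
Plus 27 days into July → day 208.

208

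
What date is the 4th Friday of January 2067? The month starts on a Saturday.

28 January 2067

January 2067 begins on a Saturday, so the first Friday is January 7 (6 days later).
The 4th Friday is 3 weeks later: 7 + 21 = 28.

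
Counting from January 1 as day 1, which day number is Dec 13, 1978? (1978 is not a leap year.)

Days in months before Dec: 31 + 28 + 31 + 30 + 31 + 30 + 31 + 31 + 30 + 31 + 30 = 334.
Plus 13 days into Dec → day 347.

347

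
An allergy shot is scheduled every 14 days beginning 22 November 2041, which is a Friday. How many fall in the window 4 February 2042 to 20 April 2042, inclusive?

Occurrences land 14·i days after 22 November 2041 for i = 0, 1, 2, …
4 February 2042 is 74 days after the start; 74 ÷ 14 = 5 remainder 4; since the remainder is 4, round up to i = 6. First occurrence in the window: #7 on 14 February 2042 (6×14 = 84 days in).
20 April 2042 is 149 days after the start; 149 ÷ 14 = 10 remainder 9. Last occurrence in the window: #11 on 11 April 2042.
Occurrences #7 through #11: 5 in total.

5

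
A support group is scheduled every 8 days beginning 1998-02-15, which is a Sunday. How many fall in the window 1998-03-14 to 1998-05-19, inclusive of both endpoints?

8

Occurrences land 8·i days after 1998-02-15 for i = 0, 1, 2, …
1998-03-14 is 27 days after the start; 27 ÷ 8 = 3 remainder 3; since the remainder is 3, round up to i = 4. First occurrence in the window: #5 on 1998-03-19 (4×8 = 32 days in).
1998-05-19 is 93 days after the start; 93 ÷ 8 = 11 remainder 5. Last occurrence in the window: #12 on 1998-05-14.
Occurrences #5 through #12: 8 in total.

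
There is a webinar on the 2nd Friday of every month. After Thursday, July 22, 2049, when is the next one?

July 2049 starts on a Thursday; its first Friday is the 2nd, so the 2nd Friday is the 9th — July 9, 2049.
That is not after July 22, 2049, so look at August 2049.
August 2049 starts on a Sunday; its first Friday is the 6th, so the 2nd Friday is the 13th — August 13, 2049.

August 13, 2049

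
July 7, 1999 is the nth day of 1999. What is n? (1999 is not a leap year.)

Days in months before July: 31 + 28 + 31 + 30 + 31 + 30 = 181.
Plus 7 days into July → day 188.

188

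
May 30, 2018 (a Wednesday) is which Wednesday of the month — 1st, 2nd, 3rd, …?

5th

Day 30 falls in week ⌈30/7⌉ of the month.
Days 1–7 hold the 1st Wednesday, 8–14 the 2nd, 15–21 the 3rd, 22–28 the 4th, 29–31 the 5th.
30 is in the range for the 5th.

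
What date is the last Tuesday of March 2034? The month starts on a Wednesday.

March 2034 begins on a Wednesday, so the first Tuesday is March 7 (6 days later).
March 2034 has 31 days. Adding weeks: 7, 14, 21, 28 — the last one ≤ 31 is the 28th.

2034-03-28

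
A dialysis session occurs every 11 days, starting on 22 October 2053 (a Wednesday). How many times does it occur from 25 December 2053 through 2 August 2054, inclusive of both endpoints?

Occurrences land 11·i days after 22 October 2053 for i = 0, 1, 2, …
25 December 2053 is 64 days after the start; 64 ÷ 11 = 5 remainder 9; since the remainder is 9, round up to i = 6. First occurrence in the window: #7 on 27 December 2053 (6×11 = 66 days in).
2 August 2054 is 284 days after the start; 284 ÷ 11 = 25 remainder 9. Last occurrence in the window: #26 on 24 July 2054.
Occurrences #7 through #26: 20 in total.

20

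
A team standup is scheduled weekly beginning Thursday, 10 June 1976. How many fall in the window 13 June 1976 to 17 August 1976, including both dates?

9

Occurrences land 7·i days after 10 June 1976 for i = 0, 1, 2, …
13 June 1976 is 3 days after the start; 3 ÷ 7 = 0 remainder 3; since the remainder is 3, round up to i = 1. First occurrence in the window: #2 on 17 June 1976 (1×7 = 7 days in).
17 August 1976 is 68 days after the start; 68 ÷ 7 = 9 remainder 5. Last occurrence in the window: #10 on 12 August 1976.
Occurrences #2 through #10: 9 in total.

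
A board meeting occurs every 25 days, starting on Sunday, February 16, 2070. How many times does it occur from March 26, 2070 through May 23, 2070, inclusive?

2

Occurrences land 25·i days after February 16, 2070 for i = 0, 1, 2, …
March 26, 2070 is 38 days after the start; 38 ÷ 25 = 1 remainder 13; since the remainder is 13, round up to i = 2. First occurrence in the window: #3 on April 7, 2070 (2×25 = 50 days in).
May 23, 2070 is 96 days after the start; 96 ÷ 25 = 3 remainder 21. Last occurrence in the window: #4 on May 2, 2070.
Occurrences #3 through #4: 2 in total.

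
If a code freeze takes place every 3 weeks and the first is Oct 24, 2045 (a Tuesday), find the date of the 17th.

Sep 25, 2046

The 17th occurrence is 16 intervals after the first: 16 × 21 = 336 days after Oct 24, 2045.
Oct has 31 days — 7 days to the end of Oct leaves 329.
Nov has 30 days (299 left).
Dec has 31 days (268 left).
Jan has 31 days (237 left).
Feb has 28 days (209 left).
Mar has 31 days (178 left).
Apr has 30 days (148 left).
May has 31 days (117 left).
Jun has 30 days (87 left).
Jul has 31 days (56 left).
Aug has 31 days (25 left).
25 days into Sep → Sep 25, 2046.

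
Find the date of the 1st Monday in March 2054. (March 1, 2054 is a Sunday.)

March 2054 begins on a Sunday, so the first Monday is March 2 (1 day later).

2054-03-02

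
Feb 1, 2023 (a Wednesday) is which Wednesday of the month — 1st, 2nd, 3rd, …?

1st

Day 1 falls in week ⌈1/7⌉ of the month.
Days 1–7 hold the 1st Wednesday, 8–14 the 2nd, 15–21 the 3rd, 22–28 the 4th, 29–31 the 5th.
1 is in the range for the 1st.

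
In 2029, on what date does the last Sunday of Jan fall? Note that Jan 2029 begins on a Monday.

Jan 28, 2029

Jan 2029 begins on a Monday, so the first Sunday is Jan 7 (6 days later).
Jan 2029 has 31 days. Adding weeks: 7, 14, 21, 28 — the last one ≤ 31 is the 28th.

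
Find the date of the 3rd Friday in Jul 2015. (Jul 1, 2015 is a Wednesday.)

Jul 2015 begins on a Wednesday, so the first Friday is Jul 3 (2 days later).
The 3rd Friday is 2 weeks later: 3 + 14 = 17.

Jul 17, 2015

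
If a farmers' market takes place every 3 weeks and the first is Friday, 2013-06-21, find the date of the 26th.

2014-11-28

The 26th occurrence is 25 intervals after the first: 25 × 21 = 525 days after 2013-06-21.
June has 30 days — 9 days to the end of June leaves 516.
From end of June to end of 2013 is 184 days (332 left).
January has 31 days (301 left).
February has 28 days (273 left).
March has 31 days (242 left).
April has 30 days (212 left).
May has 31 days (181 left).
June has 30 days (151 left).
July has 31 days (120 left).
August has 31 days (89 left).
September has 30 days (59 left).
October has 31 days (28 left).
28 days into November → 2014-11-28.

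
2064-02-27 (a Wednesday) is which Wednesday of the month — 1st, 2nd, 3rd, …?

Day 27 falls in week ⌈27/7⌉ of the month.
Days 1–7 hold the 1st Wednesday, 8–14 the 2nd, 15–21 the 3rd, 22–28 the 4th, 29–31 the 5th.
27 is in the range for the 4th.

4th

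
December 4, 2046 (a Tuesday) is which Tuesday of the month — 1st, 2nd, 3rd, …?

Day 4 falls in week ⌈4/7⌉ of the month.
Days 1–7 hold the 1st Tuesday, 8–14 the 2nd, 15–21 the 3rd, 22–28 the 4th, 29–31 the 5th.
4 is in the range for the 1st.

1st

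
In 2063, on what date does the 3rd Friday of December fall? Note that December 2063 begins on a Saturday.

December 2063 begins on a Saturday, so the first Friday is December 7 (6 days later).
The 3rd Friday is 2 weeks later: 7 + 14 = 21.

21 December 2063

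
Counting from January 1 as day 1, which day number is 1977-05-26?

146

Days in months before May: 31 + 28 + 31 + 30 = 120.
Plus 26 days into May → day 146.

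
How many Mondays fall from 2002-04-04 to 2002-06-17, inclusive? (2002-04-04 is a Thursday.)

2002-04-04 is a Thursday; the first Monday on or after it is 2002-04-08 (4 days later).
From 2002-04-08 to 2002-06-17: 22 + 31 + 17 = 70 days (rest of April, May, June).
70 ÷ 7 = 10 full weeks with remainder 0, so 10 more Mondays after the first → 11.

11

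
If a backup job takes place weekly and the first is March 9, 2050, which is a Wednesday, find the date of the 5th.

The 5th occurrence is 4 intervals after the first: 4 × 7 = 28 days after March 9, 2050.
March has 31 days — 22 days to the end of March leaves 6.
6 days into April → April 6, 2050.

April 6, 2050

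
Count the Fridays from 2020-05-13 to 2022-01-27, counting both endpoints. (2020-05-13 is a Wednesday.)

2020-05-13 is a Wednesday; the first Friday on or after it is 2020-05-15 (2 days later).
From 2020-05-15 to 2022-01-27: 230 + 365 + 27 = 622 days (rest of 2020, 2021, to 2022-01-27 in 2022).
622 ÷ 7 = 88 full weeks with remainder 6, so 88 more Fridays after the first → 89.

89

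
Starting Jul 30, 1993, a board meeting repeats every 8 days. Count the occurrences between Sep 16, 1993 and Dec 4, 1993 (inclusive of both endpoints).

Occurrences land 8·i days after Jul 30, 1993 for i = 0, 1, 2, …
Sep 16, 1993 is 48 days after the start; 48 ÷ 8 = 6 remainder 0. First occurrence in the window: #7 on Sep 16, 1993 (6×8 = 48 days in).
Dec 4, 1993 is 127 days after the start; 127 ÷ 8 = 15 remainder 7. Last occurrence in the window: #16 on Nov 27, 1993.
Occurrences #7 through #16: 10 in total.

10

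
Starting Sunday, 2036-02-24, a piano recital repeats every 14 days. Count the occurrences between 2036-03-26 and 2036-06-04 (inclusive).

5

Occurrences land 14·i days after 2036-02-24 for i = 0, 1, 2, …
2036-03-26 is 31 days after the start; 31 ÷ 14 = 2 remainder 3; since the remainder is 3, round up to i = 3. First occurrence in the window: #4 on 2036-04-06 (3×14 = 42 days in).
2036-06-04 is 101 days after the start; 101 ÷ 14 = 7 remainder 3. Last occurrence in the window: #8 on 2036-06-01.
Occurrences #4 through #8: 5 in total.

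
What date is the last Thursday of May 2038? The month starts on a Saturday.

May 2038 begins on a Saturday, so the first Thursday is May 6 (5 days later).
May 2038 has 31 days. Adding weeks: 6, 13, 20, 27 — the last one ≤ 31 is the 27th.

2038-05-27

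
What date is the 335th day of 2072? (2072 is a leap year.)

30 November 2072

January has 31 days (335 − 31 = 304 remain).
February has 29 days (304 − 29 = 275 remain).
March has 31 days (275 − 31 = 244 remain).
April has 30 days (244 − 30 = 214 remain).
May has 31 days (214 − 31 = 183 remain).
June has 30 days (183 − 30 = 153 remain).
July has 31 days (153 − 31 = 122 remain).
August has 31 days (122 − 31 = 91 remain).
September has 30 days (91 − 30 = 61 remain).
October has 31 days (61 − 31 = 30 remain).
30 into November → November 30.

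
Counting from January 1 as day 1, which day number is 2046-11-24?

Days in months before November: 31 + 28 + 31 + 30 + 31 + 30 + 31 + 31 + 30 + 31 = 304.
Plus 24 days into November → day 328.

328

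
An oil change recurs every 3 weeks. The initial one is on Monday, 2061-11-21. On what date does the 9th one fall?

The 9th occurrence is 8 intervals after the first: 8 × 21 = 168 days after 2061-11-21.
November has 30 days — 9 days to the end of November leaves 159.
December has 31 days (128 left).
January has 31 days (97 left).
February has 28 days (69 left).
March has 31 days (38 left).
April has 30 days (8 left).
8 days into May → 2062-05-08.

2062-05-08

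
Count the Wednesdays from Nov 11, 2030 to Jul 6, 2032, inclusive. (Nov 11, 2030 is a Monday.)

86

Nov 11, 2030 is a Monday; the first Wednesday on or after it is Nov 13, 2030 (2 days later).
From Nov 13, 2030 to Jul 6, 2032: 48 + 365 + 188 = 601 days (rest of 2030, 2031, to Jul 6, 2032 in 2032).
601 ÷ 7 = 85 full weeks with remainder 6, so 85 more Wednesdays after the first → 86.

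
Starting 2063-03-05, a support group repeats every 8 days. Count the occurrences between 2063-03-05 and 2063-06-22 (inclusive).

14

Occurrences land 8·i days after 2063-03-05 for i = 0, 1, 2, …
The window opens on the start date, so the first occurrence inside is #1 on 2063-03-05.
2063-06-22 is 109 days after the start; 109 ÷ 8 = 13 remainder 5. Last occurrence in the window: #14 on 2063-06-17.
Occurrences #1 through #14: 14 in total.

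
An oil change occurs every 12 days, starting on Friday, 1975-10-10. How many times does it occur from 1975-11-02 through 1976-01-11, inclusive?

6

Occurrences land 12·i days after 1975-10-10 for i = 0, 1, 2, …
1975-11-02 is 23 days after the start; 23 ÷ 12 = 1 remainder 11; since the remainder is 11, round up to i = 2. First occurrence in the window: #3 on 1975-11-03 (2×12 = 24 days in).
1976-01-11 is 93 days after the start; 93 ÷ 12 = 7 remainder 9. Last occurrence in the window: #8 on 1976-01-02.
Occurrences #3 through #8: 6 in total.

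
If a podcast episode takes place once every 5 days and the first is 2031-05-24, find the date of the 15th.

The 15th occurrence is 14 intervals after the first: 14 × 5 = 70 days after 2031-05-24.
May has 31 days — 7 days to the end of May leaves 63.
June has 30 days (33 left).
July has 31 days (2 left).
2 days into August → 2031-08-02.

2031-08-02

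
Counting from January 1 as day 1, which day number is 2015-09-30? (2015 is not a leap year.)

273

Days in months before September: 31 + 28 + 31 + 30 + 31 + 30 + 31 + 31 = 243.
Plus 30 days into September → day 273.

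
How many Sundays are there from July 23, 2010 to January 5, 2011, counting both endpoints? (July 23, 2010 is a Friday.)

24

July 23, 2010 is a Friday; the first Sunday on or after it is July 25, 2010 (2 days later).
From July 25, 2010 to January 5, 2011: 6 + 31 + 30 + 31 + 30 + 31 + 5 = 164 days (rest of July, August, September, October, November, December, January).
164 ÷ 7 = 23 full weeks with remainder 3, so 23 more Sundays after the first → 24.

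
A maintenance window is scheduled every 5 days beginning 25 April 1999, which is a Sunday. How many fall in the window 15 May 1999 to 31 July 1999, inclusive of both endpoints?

16

Occurrences land 5·i days after 25 April 1999 for i = 0, 1, 2, …
15 May 1999 is 20 days after the start; 20 ÷ 5 = 4 remainder 0. First occurrence in the window: #5 on 15 May 1999 (4×5 = 20 days in).
31 July 1999 is 97 days after the start; 97 ÷ 5 = 19 remainder 2. Last occurrence in the window: #20 on 29 July 1999.
Occurrences #5 through #20: 16 in total.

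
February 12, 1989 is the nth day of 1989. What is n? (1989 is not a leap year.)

43

Days in months before February: 31 = 31.
Plus 12 days into February → day 43.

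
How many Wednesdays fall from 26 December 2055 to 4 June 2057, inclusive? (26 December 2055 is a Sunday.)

75

26 December 2055 is a Sunday; the first Wednesday on or after it is 29 December 2055 (3 days later).
From 29 December 2055 to 4 June 2057: 2 + 366 + 155 = 523 days (rest of 2055, 2056, to 4 June 2057 in 2057).
523 ÷ 7 = 74 full weeks with remainder 5, so 74 more Wednesdays after the first → 75.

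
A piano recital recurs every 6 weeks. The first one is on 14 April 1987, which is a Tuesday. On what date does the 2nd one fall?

The 2nd occurrence is 1 interval after the first: 1 × 42 = 42 days after 14 April 1987.
April has 30 days — 16 days to the end of April leaves 26.
26 days into May → 26 May 1987.

26 May 1987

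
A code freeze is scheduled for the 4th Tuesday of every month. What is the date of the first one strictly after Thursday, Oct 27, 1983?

Nov 22, 1983

Oct 1983 starts on a Saturday; its first Tuesday is the 4th, so the 4th Tuesday is the 25th — Oct 25, 1983.
That is not after Oct 27, 1983, so look at Nov 1983.
Nov 1983 starts on a Tuesday; its first Tuesday is the 1st, so the 4th Tuesday is the 22nd — Nov 22, 1983.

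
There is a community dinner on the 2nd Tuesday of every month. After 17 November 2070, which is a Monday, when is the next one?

November 2070 starts on a Saturday; its first Tuesday is the 4th, so the 2nd Tuesday is the 11th — 11 November 2070.
That is not after 17 November 2070, so look at December 2070.
December 2070 starts on a Monday; its first Tuesday is the 2nd, so the 2nd Tuesday is the 9th — 9 December 2070.

9 December 2070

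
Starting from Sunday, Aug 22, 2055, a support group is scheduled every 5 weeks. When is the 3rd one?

The 3rd occurrence is 2 intervals after the first: 2 × 35 = 70 days after Aug 22, 2055.
Aug has 31 days — 9 days to the end of Aug leaves 61.
Sep has 30 days (31 left).
31 days into Oct → Oct 31, 2055.

Oct 31, 2055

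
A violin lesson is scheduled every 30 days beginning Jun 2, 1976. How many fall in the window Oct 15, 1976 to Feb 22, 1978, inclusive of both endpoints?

Occurrences land 30·i days after Jun 2, 1976 for i = 0, 1, 2, …
Oct 15, 1976 is 135 days after the start; 135 ÷ 30 = 4 remainder 15; since the remainder is 15, round up to i = 5. First occurrence in the window: #6 on Oct 30, 1976 (5×30 = 150 days in).
Feb 22, 1978 is 630 days after the start; 630 ÷ 30 = 21 remainder 0. Last occurrence in the window: #22 on Feb 22, 1978.
Occurrences #6 through #22: 17 in total.

17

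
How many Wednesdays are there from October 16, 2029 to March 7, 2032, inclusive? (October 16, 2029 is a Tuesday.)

October 16, 2029 is a Tuesday; the first Wednesday on or after it is October 17, 2029 (1 day later).
From October 17, 2029 to March 7, 2032: 75 + 365 + 365 + 67 = 872 days (rest of 2029, 2030, 2031, to March 7, 2032 in 2032).
872 ÷ 7 = 124 full weeks with remainder 4, so 124 more Wednesdays after the first → 125.

125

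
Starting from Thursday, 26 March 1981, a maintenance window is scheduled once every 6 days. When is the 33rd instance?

4 October 1981

The 33rd occurrence is 32 intervals after the first: 32 × 6 = 192 days after 26 March 1981.
March has 31 days — 5 days to the end of March leaves 187.
April has 30 days (157 left).
May has 31 days (126 left).
June has 30 days (96 left).
July has 31 days (65 left).
August has 31 days (34 left).
September has 30 days (4 left).
4 days into October → 4 October 1981.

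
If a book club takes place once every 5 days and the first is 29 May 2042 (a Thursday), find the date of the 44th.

30 December 2042

The 44th occurrence is 43 intervals after the first: 43 × 5 = 215 days after 29 May 2042.
May has 31 days — 2 days to the end of May leaves 213.
June has 30 days (183 left).
July has 31 days (152 left).
August has 31 days (121 left).
September has 30 days (91 left).
October has 31 days (60 left).
November has 30 days (30 left).
30 days into December → 30 December 2042.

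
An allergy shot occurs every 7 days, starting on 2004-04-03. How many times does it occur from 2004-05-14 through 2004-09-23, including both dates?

19

Occurrences land 7·i days after 2004-04-03 for i = 0, 1, 2, …
2004-05-14 is 41 days after the start; 41 ÷ 7 = 5 remainder 6; since the remainder is 6, round up to i = 6. First occurrence in the window: #7 on 2004-05-15 (6×7 = 42 days in).
2004-09-23 is 173 days after the start; 173 ÷ 7 = 24 remainder 5. Last occurrence in the window: #25 on 2004-09-18.
Occurrences #7 through #25: 19 in total.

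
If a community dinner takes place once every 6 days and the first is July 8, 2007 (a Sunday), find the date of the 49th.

The 49th occurrence is 48 intervals after the first: 48 × 6 = 288 days after July 8, 2007.
July has 31 days — 23 days to the end of July leaves 265.
August has 31 days (234 left).
September has 30 days (204 left).
October has 31 days (173 left).
November has 30 days (143 left).
December has 31 days (112 left).
January has 31 days (81 left).
February has 29 days (52 left).
March has 31 days (21 left).
21 days into April → April 21, 2008.

April 21, 2008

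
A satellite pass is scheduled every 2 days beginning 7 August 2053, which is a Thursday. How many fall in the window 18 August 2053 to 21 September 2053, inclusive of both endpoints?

Occurrences land 2·i days after 7 August 2053 for i = 0, 1, 2, …
18 August 2053 is 11 days after the start; 11 ÷ 2 = 5 remainder 1; since the remainder is 1, round up to i = 6. First occurrence in the window: #7 on 19 August 2053 (6×2 = 12 days in).
21 September 2053 is 45 days after the start; 45 ÷ 2 = 22 remainder 1. Last occurrence in the window: #23 on 20 September 2053.
Occurrences #7 through #23: 17 in total.

17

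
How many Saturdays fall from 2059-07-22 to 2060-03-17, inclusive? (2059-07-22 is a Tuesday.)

34

2059-07-22 is a Tuesday; the first Saturday on or after it is 2059-07-26 (4 days later).
From 2059-07-26 to 2060-03-17: 5 + 31 + 30 + 31 + 30 + 31 + 31 + 29 + 17 = 235 days (rest of July, August, September, October, November, December, January, February, March).
235 ÷ 7 = 33 full weeks with remainder 4, so 33 more Saturdays after the first → 34.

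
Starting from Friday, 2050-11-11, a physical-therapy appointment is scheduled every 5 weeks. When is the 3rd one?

The 3rd occurrence is 2 intervals after the first: 2 × 35 = 70 days after 2050-11-11.
November has 30 days — 19 days to the end of November leaves 51.
December has 31 days (20 left).
20 days into January → 2051-01-20.

2051-01-20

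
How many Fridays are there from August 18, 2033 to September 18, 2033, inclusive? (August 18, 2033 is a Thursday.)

5

August 18, 2033 is a Thursday; the first Friday on or after it is August 19, 2033 (1 day later).
From August 19, 2033 to September 18, 2033: 12 + 18 = 30 days (rest of August, September).
30 ÷ 7 = 4 full weeks with remainder 2, so 4 more Fridays after the first → 5.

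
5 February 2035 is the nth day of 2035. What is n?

36

Days in months before February: 31 = 31.
Plus 5 days into February → day 36.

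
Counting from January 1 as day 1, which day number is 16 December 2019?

350

Days in months before December: 31 + 28 + 31 + 30 + 31 + 30 + 31 + 31 + 30 + 31 + 30 = 334.
Plus 16 days into December → day 350.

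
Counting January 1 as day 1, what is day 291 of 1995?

18 October 1995

January has 31 days (291 − 31 = 260 remain).
February has 28 days (260 − 28 = 232 remain).
March has 31 days (232 − 31 = 201 remain).
April has 30 days (201 − 30 = 171 remain).
May has 31 days (171 − 31 = 140 remain).
June has 30 days (140 − 30 = 110 remain).
July has 31 days (110 − 31 = 79 remain).
August has 31 days (79 − 31 = 48 remain).
September has 30 days (48 − 30 = 18 remain).
18 into October → October 18.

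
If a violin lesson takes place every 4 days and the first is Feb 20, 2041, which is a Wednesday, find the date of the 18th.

Apr 29, 2041

The 18th occurrence is 17 intervals after the first: 17 × 4 = 68 days after Feb 20, 2041.
Feb has 28 days — 8 days to the end of Feb leaves 60.
Mar has 31 days (29 left).
29 days into Apr → Apr 29, 2041.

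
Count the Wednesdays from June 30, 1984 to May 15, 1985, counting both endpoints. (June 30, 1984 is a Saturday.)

June 30, 1984 is a Saturday; the first Wednesday on or after it is July 4, 1984 (4 days later).
From July 4, 1984 to May 15, 1985: 27 + 31 + 30 + 31 + 30 + 31 + 31 + 28 + 31 + 30 + 15 = 315 days (rest of July, August, September, October, November, December, January, February, March, April, May).
315 ÷ 7 = 45 full weeks with remainder 0, so 45 more Wednesdays after the first → 46.

46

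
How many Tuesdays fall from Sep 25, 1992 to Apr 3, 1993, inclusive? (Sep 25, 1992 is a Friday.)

27

Sep 25, 1992 is a Friday; the first Tuesday on or after it is Sep 29, 1992 (4 days later).
From Sep 29, 1992 to Apr 3, 1993: 1 + 31 + 30 + 31 + 31 + 28 + 31 + 3 = 186 days (rest of Sep, Oct, Nov, Dec, Jan, Feb, Mar, Apr).
186 ÷ 7 = 26 full weeks with remainder 4, so 26 more Tuesdays after the first → 27.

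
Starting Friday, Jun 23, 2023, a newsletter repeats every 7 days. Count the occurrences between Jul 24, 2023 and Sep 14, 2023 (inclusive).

7

Occurrences land 7·i days after Jun 23, 2023 for i = 0, 1, 2, …
Jul 24, 2023 is 31 days after the start; 31 ÷ 7 = 4 remainder 3; since the remainder is 3, round up to i = 5. First occurrence in the window: #6 on Jul 28, 2023 (5×7 = 35 days in).
Sep 14, 2023 is 83 days after the start; 83 ÷ 7 = 11 remainder 6. Last occurrence in the window: #12 on Sep 8, 2023.
Occurrences #6 through #12: 7 in total.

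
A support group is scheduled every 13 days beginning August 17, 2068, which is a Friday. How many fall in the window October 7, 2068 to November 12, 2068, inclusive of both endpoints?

Occurrences land 13·i days after August 17, 2068 for i = 0, 1, 2, …
October 7, 2068 is 51 days after the start; 51 ÷ 13 = 3 remainder 12; since the remainder is 12, round up to i = 4. First occurrence in the window: #5 on October 8, 2068 (4×13 = 52 days in).
November 12, 2068 is 87 days after the start; 87 ÷ 13 = 6 remainder 9. Last occurrence in the window: #7 on November 3, 2068.
Occurrences #5 through #7: 3 in total.

3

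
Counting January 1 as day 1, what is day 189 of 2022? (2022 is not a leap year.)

2022-07-08

January has 31 days (189 − 31 = 158 remain).
February has 28 days (158 − 28 = 130 remain).
March has 31 days (130 − 31 = 99 remain).
April has 30 days (99 − 30 = 69 remain).
May has 31 days (69 − 31 = 38 remain).
June has 30 days (38 − 30 = 8 remain).
8 into July → July 8.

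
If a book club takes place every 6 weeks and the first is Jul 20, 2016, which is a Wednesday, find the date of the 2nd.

The 2nd occurrence is 1 interval after the first: 1 × 42 = 42 days after Jul 20, 2016.
Jul has 31 days — 11 days to the end of Jul leaves 31.
31 days into Aug → Aug 31, 2016.

Aug 31, 2016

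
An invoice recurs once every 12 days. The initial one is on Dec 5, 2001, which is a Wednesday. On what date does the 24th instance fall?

The 24th occurrence is 23 intervals after the first: 23 × 12 = 276 days after Dec 5, 2001.
Dec has 31 days — 26 days to the end of Dec leaves 250.
Jan has 31 days (219 left).
Feb has 28 days (191 left).
Mar has 31 days (160 left).
Apr has 30 days (130 left).
May has 31 days (99 left).
Jun has 30 days (69 left).
Jul has 31 days (38 left).
Aug has 31 days (7 left).
7 days into Sep → Sep 7, 2002.

Sep 7, 2002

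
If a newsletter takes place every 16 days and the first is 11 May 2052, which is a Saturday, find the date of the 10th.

The 10th occurrence is 9 intervals after the first: 9 × 16 = 144 days after 11 May 2052.
May has 31 days — 20 days to the end of May leaves 124.
June has 30 days (94 left).
July has 31 days (63 left).
August has 31 days (32 left).
September has 30 days (2 left).
2 days into October → 2 October 2052.

2 October 2052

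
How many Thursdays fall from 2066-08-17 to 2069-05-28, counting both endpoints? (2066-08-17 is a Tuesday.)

145

2066-08-17 is a Tuesday; the first Thursday on or after it is 2066-08-19 (2 days later).
From 2066-08-19 to 2069-05-28: 134 + 365 + 366 + 148 = 1013 days (rest of 2066, 2067, 2068, to 2069-05-28 in 2069).
1013 ÷ 7 = 144 full weeks with remainder 5, so 144 more Thursdays after the first → 145.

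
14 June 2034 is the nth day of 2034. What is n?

Days in months before June: 31 + 28 + 31 + 30 + 31 = 151.
Plus 14 days into June → day 165.

165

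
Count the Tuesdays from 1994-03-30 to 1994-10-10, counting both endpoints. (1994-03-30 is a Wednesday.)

1994-03-30 is a Wednesday; the first Tuesday on or after it is 1994-04-05 (6 days later).
From 1994-04-05 to 1994-10-10: 25 + 31 + 30 + 31 + 31 + 30 + 10 = 188 days (rest of April, May, June, July, August, September, October).
188 ÷ 7 = 26 full weeks with remainder 6, so 26 more Tuesdays after the first → 27.

27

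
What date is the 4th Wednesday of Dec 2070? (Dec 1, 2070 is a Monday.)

Dec 24, 2070

Dec 2070 begins on a Monday, so the first Wednesday is Dec 3 (2 days later).
The 4th Wednesday is 3 weeks later: 3 + 21 = 24.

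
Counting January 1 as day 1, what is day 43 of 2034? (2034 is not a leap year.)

Feb 12, 2034

Jan has 31 days (43 − 31 = 12 remain).
12 into Feb → Feb 12.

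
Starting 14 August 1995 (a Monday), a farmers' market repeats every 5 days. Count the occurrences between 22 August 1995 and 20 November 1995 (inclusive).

18

Occurrences land 5·i days after 14 August 1995 for i = 0, 1, 2, …
22 August 1995 is 8 days after the start; 8 ÷ 5 = 1 remainder 3; since the remainder is 3, round up to i = 2. First occurrence in the window: #3 on 24 August 1995 (2×5 = 10 days in).
20 November 1995 is 98 days after the start; 98 ÷ 5 = 19 remainder 3. Last occurrence in the window: #20 on 17 November 1995.
Occurrences #3 through #20: 18 in total.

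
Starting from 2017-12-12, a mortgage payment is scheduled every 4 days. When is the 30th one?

2018-04-07

The 30th occurrence is 29 intervals after the first: 29 × 4 = 116 days after 2017-12-12.
December has 31 days — 19 days to the end of December leaves 97.
January has 31 days (66 left).
February has 28 days (38 left).
March has 31 days (7 left).
7 days into April → 2018-04-07.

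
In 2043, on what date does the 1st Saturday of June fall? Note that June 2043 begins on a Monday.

June 2043 begins on a Monday, so the first Saturday is June 6 (5 days later).

6 June 2043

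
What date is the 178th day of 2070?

January has 31 days (178 − 31 = 147 remain).
February has 28 days (147 − 28 = 119 remain).
March has 31 days (119 − 31 = 88 remain).
April has 30 days (88 − 30 = 58 remain).
May has 31 days (58 − 31 = 27 remain).
27 into June → June 27.

27 June 2070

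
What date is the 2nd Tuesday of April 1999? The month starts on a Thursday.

April 1999 begins on a Thursday, so the first Tuesday is April 6 (5 days later).
The 2nd Tuesday is 1 weeks later: 6 + 7 = 13.

13 April 1999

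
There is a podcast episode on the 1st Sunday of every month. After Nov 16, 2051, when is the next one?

Nov 2051 starts on a Wednesday, so its 1st Sunday is Nov 5, 2051 (4 days in).
That is not after Nov 16, 2051, so look at Dec 2051.
Dec 2051 starts on a Friday, so its 1st Sunday is Dec 3, 2051 (2 days in).

Dec 3, 2051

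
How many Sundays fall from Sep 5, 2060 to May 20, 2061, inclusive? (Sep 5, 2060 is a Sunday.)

Sep 5, 2060 is a Sunday; the first Sunday on or after it is Sep 5, 2060.
From Sep 5, 2060 to May 20, 2061: 25 + 31 + 30 + 31 + 31 + 28 + 31 + 30 + 20 = 257 days (rest of Sep, Oct, Nov, Dec, Jan, Feb, Mar, Apr, May).
257 ÷ 7 = 36 full weeks with remainder 5, so 36 more Sundays after the first → 37.

37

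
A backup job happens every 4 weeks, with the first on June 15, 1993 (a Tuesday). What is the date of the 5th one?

The 5th occurrence is 4 intervals after the first: 4 × 28 = 112 days after June 15, 1993.
June has 30 days — 15 days to the end of June leaves 97.
July has 31 days (66 left).
August has 31 days (35 left).
September has 30 days (5 left).
5 days into October → October 5, 1993.

October 5, 1993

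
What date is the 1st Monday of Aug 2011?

Aug 2011 begins on a Monday, so the first Monday is Aug 1.

Aug 1, 2011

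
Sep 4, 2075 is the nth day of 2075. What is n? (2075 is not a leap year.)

Days in months before Sep: 31 + 28 + 31 + 30 + 31 + 30 + 31 + 31 = 243.
Plus 4 days into Sep → day 247.

247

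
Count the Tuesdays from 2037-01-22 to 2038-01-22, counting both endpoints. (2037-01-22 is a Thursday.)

2037-01-22 is a Thursday; the first Tuesday on or after it is 2037-01-27 (5 days later).
From 2037-01-27 to 2038-01-22: 338 + 22 = 360 days (rest of 2037, to 2038-01-22 in 2038).
360 ÷ 7 = 51 full weeks with remainder 3, so 51 more Tuesdays after the first → 52.

52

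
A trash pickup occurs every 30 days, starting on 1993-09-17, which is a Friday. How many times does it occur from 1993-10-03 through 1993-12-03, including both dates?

Occurrences land 30·i days after 1993-09-17 for i = 0, 1, 2, …
1993-10-03 is 16 days after the start; 16 ÷ 30 = 0 remainder 16; since the remainder is 16, round up to i = 1. First occurrence in the window: #2 on 1993-10-17 (1×30 = 30 days in).
1993-12-03 is 77 days after the start; 77 ÷ 30 = 2 remainder 17. Last occurrence in the window: #3 on 1993-11-16.
Occurrences #2 through #3: 2 in total.

2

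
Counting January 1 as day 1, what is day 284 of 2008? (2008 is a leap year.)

October 10, 2008

January has 31 days (284 − 31 = 253 remain).
February has 29 days (253 − 29 = 224 remain).
March has 31 days (224 − 31 = 193 remain).
April has 30 days (193 − 30 = 163 remain).
May has 31 days (163 − 31 = 132 remain).
June has 30 days (132 − 30 = 102 remain).
July has 31 days (102 − 31 = 71 remain).
August has 31 days (71 − 31 = 40 remain).
September has 30 days (40 − 30 = 10 remain).
10 into October → October 10.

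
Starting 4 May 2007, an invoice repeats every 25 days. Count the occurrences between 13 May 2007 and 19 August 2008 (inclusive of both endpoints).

Occurrences land 25·i days after 4 May 2007 for i = 0, 1, 2, …
13 May 2007 is 9 days after the start; 9 ÷ 25 = 0 remainder 9; since the remainder is 9, round up to i = 1. First occurrence in the window: #2 on 29 May 2007 (1×25 = 25 days in).
19 August 2008 is 473 days after the start; 473 ÷ 25 = 18 remainder 23. Last occurrence in the window: #19 on 27 July 2008.
Occurrences #2 through #19: 18 in total.

18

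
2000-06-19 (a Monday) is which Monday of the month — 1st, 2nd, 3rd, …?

3rd

Day 19 falls in week ⌈19/7⌉ of the month.
Days 1–7 hold the 1st Monday, 8–14 the 2nd, 15–21 the 3rd, 22–28 the 4th, 29–31 the 5th.
19 is in the range for the 3rd.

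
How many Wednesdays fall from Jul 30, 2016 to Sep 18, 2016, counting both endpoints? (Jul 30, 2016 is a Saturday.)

Jul 30, 2016 is a Saturday; the first Wednesday on or after it is Aug 3, 2016 (4 days later).
From Aug 3, 2016 to Sep 18, 2016: 28 + 18 = 46 days (rest of Aug, Sep).
46 ÷ 7 = 6 full weeks with remainder 4, so 6 more Wednesdays after the first → 7.

7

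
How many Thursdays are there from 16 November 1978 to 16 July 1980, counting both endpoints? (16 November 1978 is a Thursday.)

16 November 1978 is a Thursday; the first Thursday on or after it is 16 November 1978.
From 16 November 1978 to 16 July 1980: 45 + 365 + 198 = 608 days (rest of 1978, 1979, to 16 July 1980 in 1980).
608 ÷ 7 = 86 full weeks with remainder 6, so 86 more Thursdays after the first → 87.

87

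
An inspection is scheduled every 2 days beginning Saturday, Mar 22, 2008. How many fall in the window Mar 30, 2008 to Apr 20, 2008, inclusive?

Occurrences land 2·i days after Mar 22, 2008 for i = 0, 1, 2, …
Mar 30, 2008 is 8 days after the start; 8 ÷ 2 = 4 remainder 0. First occurrence in the window: #5 on Mar 30, 2008 (4×2 = 8 days in).
Apr 20, 2008 is 29 days after the start; 29 ÷ 2 = 14 remainder 1. Last occurrence in the window: #15 on Apr 19, 2008.
Occurrences #5 through #15: 11 in total.

11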